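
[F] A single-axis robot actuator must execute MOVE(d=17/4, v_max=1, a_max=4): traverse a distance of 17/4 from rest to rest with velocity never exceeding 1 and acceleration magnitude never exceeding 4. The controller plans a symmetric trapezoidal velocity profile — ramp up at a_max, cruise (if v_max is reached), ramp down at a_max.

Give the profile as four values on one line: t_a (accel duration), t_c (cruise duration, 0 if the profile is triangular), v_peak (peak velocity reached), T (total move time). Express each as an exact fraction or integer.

v_max²/a_max = 1²/4 = 1/4
17/4 ≥ 1/4 so v_max reached
t_a = 1/4; v_peak = 1
d_cruise = 17/4 − 1/4 = 4; t_c = 4/1 = 4
T = 2·1/4 + 4 = 9/2

t_a=1/4 t_c=4 v_peak=1 T=9/2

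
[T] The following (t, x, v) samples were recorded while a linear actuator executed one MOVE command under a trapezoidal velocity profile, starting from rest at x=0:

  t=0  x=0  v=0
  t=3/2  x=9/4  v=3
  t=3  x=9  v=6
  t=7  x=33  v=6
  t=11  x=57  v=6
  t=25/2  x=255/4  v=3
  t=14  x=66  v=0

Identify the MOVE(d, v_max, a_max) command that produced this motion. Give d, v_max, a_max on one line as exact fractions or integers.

final state: t=14, x=66, v=0 → d = 66
a_max = (3−0)/(3/2−0) = 2
max v = 6 over t∈[3,11] → v_max = 6
check: 6·(3+8) = 66 ✓

d=66 v_max=6 a_max=2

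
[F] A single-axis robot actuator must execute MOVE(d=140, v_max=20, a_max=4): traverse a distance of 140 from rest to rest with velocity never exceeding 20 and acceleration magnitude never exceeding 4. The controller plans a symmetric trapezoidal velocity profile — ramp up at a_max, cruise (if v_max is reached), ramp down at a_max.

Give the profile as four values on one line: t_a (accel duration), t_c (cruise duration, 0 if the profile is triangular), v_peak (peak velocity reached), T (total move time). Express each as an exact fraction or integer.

t_a=5 t_c=2 v_peak=20 T=12

v_max²/a_max = 20²/4 = 100
140 ≥ 100 so v_max reached
t_a = 20/4 = 5; v_peak = 20
d_cruise = 140 − 100 = 40; t_c = 40/20 = 2
T = 2·5 + 2 = 12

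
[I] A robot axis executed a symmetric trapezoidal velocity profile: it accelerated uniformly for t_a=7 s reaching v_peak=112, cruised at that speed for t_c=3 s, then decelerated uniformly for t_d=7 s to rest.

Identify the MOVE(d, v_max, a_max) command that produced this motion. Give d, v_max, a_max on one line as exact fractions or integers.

d=1120 v_max=112 a_max=16

a_max = 112/7 = 16
d_a = ½·112·7 = 392; d_c = 112·3 = 336
d = 2·392 + 336 = 1120
t_c = 3 > 0 → v_max = v_peak = 112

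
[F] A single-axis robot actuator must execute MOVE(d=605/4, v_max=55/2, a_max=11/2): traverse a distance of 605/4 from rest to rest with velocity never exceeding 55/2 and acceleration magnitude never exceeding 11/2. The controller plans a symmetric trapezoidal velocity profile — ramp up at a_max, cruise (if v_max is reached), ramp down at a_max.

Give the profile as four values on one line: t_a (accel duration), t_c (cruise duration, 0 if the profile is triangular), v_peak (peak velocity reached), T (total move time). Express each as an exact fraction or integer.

t_a=5 t_c=1/2 v_peak=55/2 T=21/2

(v_max)²/a_max = (55/2)²/(11/2) = 275/2
605/4 ≥ 275/2 so v_max reached
t_a = (55/2)/(11/2) = 5; v_peak = 55/2
d_cruise = 605/4 − 275/2 = 55/4; t_c = (55/4)/(55/2) = 1/2
T = 2·5 + 1/2 = 21/2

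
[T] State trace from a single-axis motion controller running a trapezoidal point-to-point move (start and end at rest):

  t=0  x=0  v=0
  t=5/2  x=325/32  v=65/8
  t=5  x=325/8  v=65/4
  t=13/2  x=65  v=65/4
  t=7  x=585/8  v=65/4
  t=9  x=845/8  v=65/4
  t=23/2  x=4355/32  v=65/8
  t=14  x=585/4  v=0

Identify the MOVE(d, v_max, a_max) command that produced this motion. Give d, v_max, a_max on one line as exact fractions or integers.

final state: t=14, x=585/4, v=0 → d = 585/4
a_max = (65/8−0)/(5/2−0) = 13/4
max v = 65/4 over t∈[5,9] → v_max = 65/4
check: 65/4·(5+4) = 585/4 ✓

d=585/4 v_max=65/4 a_max=13/4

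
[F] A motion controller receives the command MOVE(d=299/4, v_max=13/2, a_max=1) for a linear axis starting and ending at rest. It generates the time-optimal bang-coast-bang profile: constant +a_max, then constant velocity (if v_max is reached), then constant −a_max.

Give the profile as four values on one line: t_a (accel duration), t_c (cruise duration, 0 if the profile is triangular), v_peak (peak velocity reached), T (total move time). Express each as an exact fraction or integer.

(v_max)²/a_max = (13/2)²/1 = 169/4
299/4 ≥ 169/4 ⇒ cruise phase
t_a = (13/2)/1 = 13/2; v_peak = 13/2
d_cruise = 299/4 − 169/4 = 65/2; t_c = (65/2)/(13/2) = 5
T = 2·13/2 + 5 = 18

t_a=13/2 t_c=5 v_peak=13/2 T=18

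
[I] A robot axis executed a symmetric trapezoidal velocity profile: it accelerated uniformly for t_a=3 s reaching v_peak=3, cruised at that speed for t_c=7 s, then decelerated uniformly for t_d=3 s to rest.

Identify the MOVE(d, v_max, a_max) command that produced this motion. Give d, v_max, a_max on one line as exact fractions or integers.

d=30 v_max=3 a_max=1

a_max = 3/3 = 1
d_a = ½·3·3 = 9/2; d_c = 3·7 = 21
d = 2·9/2 + 21 = 30
t_c = 7 > 0 ⇒ limit active, v_max = 3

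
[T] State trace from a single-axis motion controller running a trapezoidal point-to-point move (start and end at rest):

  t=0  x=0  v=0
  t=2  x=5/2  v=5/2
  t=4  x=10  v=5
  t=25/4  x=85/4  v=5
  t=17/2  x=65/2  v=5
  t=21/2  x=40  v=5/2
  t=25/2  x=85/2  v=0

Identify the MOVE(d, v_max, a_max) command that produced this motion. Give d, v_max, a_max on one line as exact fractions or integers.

final state: t=25/2, x=85/2, v=0 → d = 85/2
a_max = (5/2−0)/(2−0) = 5/4
max v = 5 over t∈[4,17/2] → v_max = 5
check: 5·(4+9/2) = 85/2 ✓

d=85/2 v_max=5 a_max=5/4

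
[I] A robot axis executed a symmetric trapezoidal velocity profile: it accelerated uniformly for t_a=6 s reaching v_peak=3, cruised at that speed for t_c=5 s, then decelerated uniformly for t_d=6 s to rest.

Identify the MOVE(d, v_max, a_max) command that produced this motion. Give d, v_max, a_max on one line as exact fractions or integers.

d=33 v_max=3 a_max=1/2

a_max = 3/6 = 1/2
d_a = ½·3·6 = 9; d_c = 3·5 = 15
d = 2·9 + 15 = 33
t_c = 5 > 0 so v_max = 3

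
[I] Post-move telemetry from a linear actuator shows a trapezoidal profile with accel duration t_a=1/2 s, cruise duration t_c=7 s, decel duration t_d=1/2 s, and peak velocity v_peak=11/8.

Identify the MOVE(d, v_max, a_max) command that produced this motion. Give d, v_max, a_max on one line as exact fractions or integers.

a_max = (11/8)/(1/2) = 11/4
d_a = ½·11/8·1/2 = 11/32; d_c = 11/8·7 = 77/8
d = 2·11/32 + 77/8 = 165/16
t_c = 7 > 0 ⇒ limit active, v_max = 11/8

d=165/16 v_max=11/8 a_max=11/4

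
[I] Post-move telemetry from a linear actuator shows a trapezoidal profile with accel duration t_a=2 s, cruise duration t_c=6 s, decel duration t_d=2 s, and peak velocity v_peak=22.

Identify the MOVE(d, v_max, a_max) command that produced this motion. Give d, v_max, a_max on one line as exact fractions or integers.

a_max = 22/2 = 11
d_a = ½·22·2 = 22; d_c = 22·6 = 132
d = 2·22 + 132 = 176
t_c = 6 > 0 ⇒ limit active, v_max = 22

d=176 v_max=22 a_max=11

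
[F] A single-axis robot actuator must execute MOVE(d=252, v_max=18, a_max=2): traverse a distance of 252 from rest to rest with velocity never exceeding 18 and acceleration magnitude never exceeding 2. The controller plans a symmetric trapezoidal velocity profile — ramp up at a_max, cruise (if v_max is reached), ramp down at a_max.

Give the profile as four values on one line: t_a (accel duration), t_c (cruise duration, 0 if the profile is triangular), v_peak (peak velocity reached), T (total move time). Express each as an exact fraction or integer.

t_a=9 t_c=5 v_peak=18 T=23

v_max²/a_max = 18²/2 = 162
252 ≥ 162 ⇒ cruise phase
t_a = 18/2 = 9; v_peak = 18
d_cruise = 252 − 162 = 90; t_c = 90/18 = 5
T = 2·9 + 5 = 23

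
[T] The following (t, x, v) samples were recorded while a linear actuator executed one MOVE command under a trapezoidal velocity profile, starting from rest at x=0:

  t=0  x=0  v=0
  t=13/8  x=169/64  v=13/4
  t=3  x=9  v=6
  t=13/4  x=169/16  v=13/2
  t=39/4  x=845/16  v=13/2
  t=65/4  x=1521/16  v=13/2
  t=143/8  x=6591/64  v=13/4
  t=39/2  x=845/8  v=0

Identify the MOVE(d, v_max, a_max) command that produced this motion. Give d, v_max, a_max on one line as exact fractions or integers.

final state: t=39/2, x=845/8, v=0 → d = 845/8
a_max = (13/4−0)/(13/8−0) = 2
max v = 13/2 over t∈[13/4,65/4] → v_max = 13/2
check: 13/2·(13/4+13) = 845/8 ✓

d=845/8 v_max=13/2 a_max=2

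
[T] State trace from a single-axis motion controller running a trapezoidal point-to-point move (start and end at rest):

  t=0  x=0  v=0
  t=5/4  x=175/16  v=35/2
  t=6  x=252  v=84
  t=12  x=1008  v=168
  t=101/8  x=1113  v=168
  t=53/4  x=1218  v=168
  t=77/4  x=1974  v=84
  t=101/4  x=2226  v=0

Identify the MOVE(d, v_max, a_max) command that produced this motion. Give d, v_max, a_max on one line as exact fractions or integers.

d=2226 v_max=168 a_max=14

final state: t=101/4, x=2226, v=0 → d = 2226
a_max = (35/2−0)/(5/4−0) = 14
max v = 168 over t∈[12,53/4] → v_max = 168
check: 168·(12+5/4) = 2226 ✓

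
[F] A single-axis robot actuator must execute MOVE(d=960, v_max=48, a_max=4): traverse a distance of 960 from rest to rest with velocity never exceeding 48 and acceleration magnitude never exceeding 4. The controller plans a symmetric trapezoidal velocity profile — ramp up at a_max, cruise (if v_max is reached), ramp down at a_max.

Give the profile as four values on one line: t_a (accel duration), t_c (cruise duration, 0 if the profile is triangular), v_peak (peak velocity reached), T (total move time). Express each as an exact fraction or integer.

(v_max)²/a_max = 48²/4 = 576
960 ≥ 576 → trapezoidal
t_a = 48/4 = 12; v_peak = 48
d_cruise = 960 − 576 = 384; t_c = 384/48 = 8
T = 2·12 + 8 = 32

t_a=12 t_c=8 v_peak=48 T=32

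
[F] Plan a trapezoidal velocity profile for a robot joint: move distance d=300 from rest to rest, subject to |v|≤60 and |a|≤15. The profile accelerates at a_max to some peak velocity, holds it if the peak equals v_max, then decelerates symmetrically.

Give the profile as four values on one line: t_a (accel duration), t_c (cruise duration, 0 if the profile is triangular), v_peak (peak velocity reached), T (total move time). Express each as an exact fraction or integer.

vₘ²/aₘ = 60²/15 = 240
300 ≥ 240 so v_max reached
t_a = 60/15 = 4; v_peak = 60
d_cruise = 300 − 240 = 60; t_c = 60/60 = 1
T = 2·4 + 1 = 9

t_a=4 t_c=1 v_peak=60 T=9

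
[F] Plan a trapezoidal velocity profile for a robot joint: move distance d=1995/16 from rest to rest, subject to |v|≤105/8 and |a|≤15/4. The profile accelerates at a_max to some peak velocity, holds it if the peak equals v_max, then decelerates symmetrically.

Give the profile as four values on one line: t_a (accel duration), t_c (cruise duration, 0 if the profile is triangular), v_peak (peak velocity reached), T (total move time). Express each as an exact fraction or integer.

v_max²/a_max = (105/8)²/(15/4) = 735/16
1995/16 ≥ 735/16 so v_max reached
t_a = (105/8)/(15/4) = 7/2; v_peak = 105/8
d_cruise = 1995/16 − 735/16 = 315/4; t_c = (315/4)/(105/8) = 6
T = 2·7/2 + 6 = 13

t_a=7/2 t_c=6 v_peak=105/8 T=13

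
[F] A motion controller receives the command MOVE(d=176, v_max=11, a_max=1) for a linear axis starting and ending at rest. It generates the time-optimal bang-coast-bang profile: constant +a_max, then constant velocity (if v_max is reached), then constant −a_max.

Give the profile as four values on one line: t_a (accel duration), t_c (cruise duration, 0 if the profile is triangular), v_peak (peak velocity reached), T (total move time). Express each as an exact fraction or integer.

t_a=11 t_c=5 v_peak=11 T=27

vₘ²/aₘ = 11²/1 = 121
176 ≥ 121 ⇒ cruise phase
t_a = 11/1 = 11; v_peak = 11
d_cruise = 176 − 121 = 55; t_c = 55/11 = 5
T = 2·11 + 5 = 27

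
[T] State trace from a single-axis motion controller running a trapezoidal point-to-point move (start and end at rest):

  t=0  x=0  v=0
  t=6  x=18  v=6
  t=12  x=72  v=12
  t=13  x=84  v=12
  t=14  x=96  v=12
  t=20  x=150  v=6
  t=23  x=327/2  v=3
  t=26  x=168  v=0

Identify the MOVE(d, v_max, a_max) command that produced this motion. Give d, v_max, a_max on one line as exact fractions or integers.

d=168 v_max=12 a_max=1

final state: t=26, x=168, v=0 → d = 168
a_max = (6−0)/(6−0) = 1
max v = 12 over t∈[12,14] → v_max = 12
check: 12·(12+2) = 168 ✓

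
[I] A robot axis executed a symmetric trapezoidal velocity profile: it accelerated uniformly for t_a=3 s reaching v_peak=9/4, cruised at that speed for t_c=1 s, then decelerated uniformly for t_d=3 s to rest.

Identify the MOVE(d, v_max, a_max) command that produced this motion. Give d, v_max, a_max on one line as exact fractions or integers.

d=9 v_max=9/4 a_max=3/4

a_max = (9/4)/3 = 3/4
d_a = ½·9/4·3 = 27/8; d_c = 9/4·1 = 9/4
d = 2·27/8 + 9/4 = 9
t_c = 1 > 0 so v_max = 9/4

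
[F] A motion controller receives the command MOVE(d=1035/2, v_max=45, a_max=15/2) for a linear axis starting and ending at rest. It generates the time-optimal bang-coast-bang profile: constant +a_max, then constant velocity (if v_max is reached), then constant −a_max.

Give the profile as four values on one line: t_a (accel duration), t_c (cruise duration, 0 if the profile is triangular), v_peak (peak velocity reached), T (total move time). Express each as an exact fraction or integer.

t_a=6 t_c=11/2 v_peak=45 T=35/2

(v_max)²/a_max = 45²/(15/2) = 270
1035/2 ≥ 270 → trapezoidal
t_a = 45/(15/2) = 6; v_peak = 45
d_cruise = 1035/2 − 270 = 495/2; t_c = (495/2)/45 = 11/2
T = 2·6 + 11/2 = 35/2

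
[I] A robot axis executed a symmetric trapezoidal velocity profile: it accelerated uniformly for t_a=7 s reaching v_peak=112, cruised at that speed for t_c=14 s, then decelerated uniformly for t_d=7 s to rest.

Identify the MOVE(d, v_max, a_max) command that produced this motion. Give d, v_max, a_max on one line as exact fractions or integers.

a_max = 112/7 = 16
d_a = ½·112·7 = 392; d_c = 112·14 = 1568
d = 2·392 + 1568 = 2352
t_c = 14 > 0 ⇒ limit active, v_max = 112

d=2352 v_max=112 a_max=16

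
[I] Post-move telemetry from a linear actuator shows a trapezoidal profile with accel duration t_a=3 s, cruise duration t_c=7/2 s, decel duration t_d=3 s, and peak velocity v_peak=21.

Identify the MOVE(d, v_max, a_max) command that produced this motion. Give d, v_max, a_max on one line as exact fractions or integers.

a_max = 21/3 = 7
d_a = ½·21·3 = 63/2; d_c = 21·7/2 = 147/2
d = 2·63/2 + 147/2 = 273/2
t_c = 7/2 > 0 → v_max = v_peak = 21

d=273/2 v_max=21 a_max=7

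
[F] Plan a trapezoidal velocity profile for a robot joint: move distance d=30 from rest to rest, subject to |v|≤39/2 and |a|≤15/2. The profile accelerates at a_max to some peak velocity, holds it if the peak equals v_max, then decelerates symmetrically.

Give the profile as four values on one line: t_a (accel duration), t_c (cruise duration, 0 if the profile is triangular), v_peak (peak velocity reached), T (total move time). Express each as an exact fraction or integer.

v_max²/a_max = (39/2)²/(15/2) = 507/10
30 < 507/10 ⇒ no cruise
v_peak = √(30·15/2) = √225 = 15
t_a = 15/(15/2) = 2; t_c = 0
T = 2·2 = 4

t_a=2 t_c=0 v_peak=15 T=4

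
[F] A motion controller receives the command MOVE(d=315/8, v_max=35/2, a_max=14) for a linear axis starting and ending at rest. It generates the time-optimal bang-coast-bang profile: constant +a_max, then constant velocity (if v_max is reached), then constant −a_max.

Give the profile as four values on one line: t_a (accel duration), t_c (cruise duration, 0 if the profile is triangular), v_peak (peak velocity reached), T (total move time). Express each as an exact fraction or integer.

t_a=5/4 t_c=1 v_peak=35/2 T=7/2

v_max²/a_max = (35/2)²/14 = 175/8
315/8 ≥ 175/8 so v_max reached
t_a = (35/2)/14 = 5/4; v_peak = 35/2
d_cruise = 315/8 − 175/8 = 35/2; t_c = (35/2)/(35/2) = 1
T = 2·5/4 + 1 = 7/2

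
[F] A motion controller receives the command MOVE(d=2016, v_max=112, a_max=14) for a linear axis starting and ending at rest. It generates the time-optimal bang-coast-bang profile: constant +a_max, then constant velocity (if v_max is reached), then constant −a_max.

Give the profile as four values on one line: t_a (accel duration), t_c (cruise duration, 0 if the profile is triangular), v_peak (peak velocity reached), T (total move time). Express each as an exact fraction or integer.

t_a=8 t_c=10 v_peak=112 T=26

v_max²/a_max = 112²/14 = 896
2016 ≥ 896 → trapezoidal
t_a = 112/14 = 8; v_peak = 112
d_cruise = 2016 − 896 = 1120; t_c = 1120/112 = 10
T = 2·8 + 10 = 26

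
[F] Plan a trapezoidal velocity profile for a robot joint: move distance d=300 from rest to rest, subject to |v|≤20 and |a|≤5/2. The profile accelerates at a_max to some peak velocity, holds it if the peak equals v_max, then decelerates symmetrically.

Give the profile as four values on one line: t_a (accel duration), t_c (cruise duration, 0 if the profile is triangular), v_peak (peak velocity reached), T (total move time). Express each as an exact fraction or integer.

(v_max)²/a_max = 20²/(5/2) = 160
300 ≥ 160 so v_max reached
t_a = 20/(5/2) = 8; v_peak = 20
d_cruise = 300 − 160 = 140; t_c = 140/20 = 7
T = 2·8 + 7 = 23

t_a=8 t_c=7 v_peak=20 T=23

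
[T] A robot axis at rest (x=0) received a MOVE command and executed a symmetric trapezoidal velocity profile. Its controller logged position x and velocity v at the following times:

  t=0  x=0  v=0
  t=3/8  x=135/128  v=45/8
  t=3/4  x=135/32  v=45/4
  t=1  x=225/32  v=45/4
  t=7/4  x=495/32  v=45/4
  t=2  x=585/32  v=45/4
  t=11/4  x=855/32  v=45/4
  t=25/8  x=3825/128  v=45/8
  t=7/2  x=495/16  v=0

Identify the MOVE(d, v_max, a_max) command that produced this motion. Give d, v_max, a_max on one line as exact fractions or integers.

final state: t=7/2, x=495/16, v=0 → d = 495/16
a_max = (45/8−0)/(3/8−0) = 15
max v = 45/4 over t∈[3/4,11/4] → v_max = 45/4
check: 45/4·(3/4+2) = 495/16 ✓

d=495/16 v_max=45/4 a_max=15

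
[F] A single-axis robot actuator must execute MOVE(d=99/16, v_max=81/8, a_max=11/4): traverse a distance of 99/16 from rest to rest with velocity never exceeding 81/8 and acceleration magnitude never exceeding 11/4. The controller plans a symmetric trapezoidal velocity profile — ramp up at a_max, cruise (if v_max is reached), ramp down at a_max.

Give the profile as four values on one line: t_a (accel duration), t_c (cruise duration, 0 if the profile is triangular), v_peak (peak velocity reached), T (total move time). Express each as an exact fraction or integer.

vₘ²/aₘ = (81/8)²/(11/4) = 6561/176
99/16 < 6561/176 ⇒ no cruise
v_peak = √(99/16·11/4) = √(1089/64) = 33/8
t_a = (33/8)/(11/4) = 3/2; t_c = 0
T = 2·3/2 = 3

t_a=3/2 t_c=0 v_peak=33/8 T=3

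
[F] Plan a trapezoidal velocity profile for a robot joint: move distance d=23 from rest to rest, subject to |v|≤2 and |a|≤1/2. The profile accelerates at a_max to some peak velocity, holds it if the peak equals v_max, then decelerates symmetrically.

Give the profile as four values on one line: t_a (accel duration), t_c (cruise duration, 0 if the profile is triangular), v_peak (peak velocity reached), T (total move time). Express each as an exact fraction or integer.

vₘ²/aₘ = 2²/(1/2) = 8
23 ≥ 8 → trapezoidal
t_a = 2/(1/2) = 4; v_peak = 2
d_cruise = 23 − 8 = 15; t_c = 15/2
T = 2·4 + 15/2 = 31/2

t_a=4 t_c=15/2 v_peak=2 T=31/2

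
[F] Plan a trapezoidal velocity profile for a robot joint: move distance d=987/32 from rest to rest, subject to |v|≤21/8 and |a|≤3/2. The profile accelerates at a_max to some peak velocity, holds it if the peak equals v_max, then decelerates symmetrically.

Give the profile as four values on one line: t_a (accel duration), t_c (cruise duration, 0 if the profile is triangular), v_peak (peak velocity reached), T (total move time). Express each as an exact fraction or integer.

t_a=7/4 t_c=10 v_peak=21/8 T=27/2

(v_max)²/a_max = (21/8)²/(3/2) = 147/32
987/32 ≥ 147/32 → trapezoidal
t_a = (21/8)/(3/2) = 7/4; v_peak = 21/8
d_cruise = 987/32 − 147/32 = 105/4; t_c = (105/4)/(21/8) = 10
T = 2·7/4 + 10 = 27/2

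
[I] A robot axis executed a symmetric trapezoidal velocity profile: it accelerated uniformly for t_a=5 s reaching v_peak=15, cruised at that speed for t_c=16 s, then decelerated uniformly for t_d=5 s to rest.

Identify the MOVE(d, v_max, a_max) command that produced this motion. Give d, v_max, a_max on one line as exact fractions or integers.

d=315 v_max=15 a_max=3

a_max = 15/5 = 3
d_a = ½·15·5 = 75/2; d_c = 15·16 = 240
d = 2·75/2 + 240 = 315
t_c = 16 > 0 ⇒ limit active, v_max = 15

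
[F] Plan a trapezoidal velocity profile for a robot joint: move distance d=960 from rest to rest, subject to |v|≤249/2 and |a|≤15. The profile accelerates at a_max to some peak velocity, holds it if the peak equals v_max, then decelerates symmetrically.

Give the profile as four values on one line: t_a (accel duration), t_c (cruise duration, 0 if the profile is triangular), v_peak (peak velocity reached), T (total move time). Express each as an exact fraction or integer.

v_max²/a_max = (249/2)²/15 = 20667/20
960 < 20667/20 → triangular
v_peak = √(960·15) = √14400 = 120
t_a = 120/15 = 8; t_c = 0
T = 2·8 = 16

t_a=8 t_c=0 v_peak=120 T=16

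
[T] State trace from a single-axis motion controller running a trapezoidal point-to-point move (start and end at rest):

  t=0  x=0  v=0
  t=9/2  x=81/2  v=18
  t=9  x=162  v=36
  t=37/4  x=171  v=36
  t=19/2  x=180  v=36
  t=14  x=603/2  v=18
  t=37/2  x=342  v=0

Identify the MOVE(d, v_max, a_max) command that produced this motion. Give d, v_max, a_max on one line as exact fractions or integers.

d=342 v_max=36 a_max=4

final state: t=37/2, x=342, v=0 → d = 342
a_max = (18−0)/(9/2−0) = 4
max v = 36 over t∈[9,19/2] → v_max = 36
check: 36·(9+1/2) = 342 ✓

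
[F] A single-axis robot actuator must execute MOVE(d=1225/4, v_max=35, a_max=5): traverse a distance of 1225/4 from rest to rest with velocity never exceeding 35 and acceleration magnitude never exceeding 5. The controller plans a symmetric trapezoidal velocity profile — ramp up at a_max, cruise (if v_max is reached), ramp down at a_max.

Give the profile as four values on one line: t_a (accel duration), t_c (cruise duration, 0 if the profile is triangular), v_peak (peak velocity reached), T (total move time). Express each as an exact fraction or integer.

t_a=7 t_c=7/4 v_peak=35 T=63/4

(v_max)²/a_max = 35²/5 = 245
1225/4 ≥ 245 ⇒ cruise phase
t_a = 35/5 = 7; v_peak = 35
d_cruise = 1225/4 − 245 = 245/4; t_c = (245/4)/35 = 7/4
T = 2·7 + 7/4 = 63/4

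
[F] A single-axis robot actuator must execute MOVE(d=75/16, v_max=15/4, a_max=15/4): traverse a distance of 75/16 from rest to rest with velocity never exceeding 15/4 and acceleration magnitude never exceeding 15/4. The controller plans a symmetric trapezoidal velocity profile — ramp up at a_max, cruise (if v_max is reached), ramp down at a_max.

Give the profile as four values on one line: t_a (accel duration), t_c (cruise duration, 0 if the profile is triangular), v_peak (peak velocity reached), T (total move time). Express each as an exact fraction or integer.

t_a=1 t_c=1/4 v_peak=15/4 T=9/4

vₘ²/aₘ = (15/4)²/(15/4) = 15/4
75/16 ≥ 15/4 ⇒ cruise phase
t_a = (15/4)/(15/4) = 1; v_peak = 15/4
d_cruise = 75/16 − 15/4 = 15/16; t_c = (15/16)/(15/4) = 1/4
T = 2·1 + 1/4 = 9/4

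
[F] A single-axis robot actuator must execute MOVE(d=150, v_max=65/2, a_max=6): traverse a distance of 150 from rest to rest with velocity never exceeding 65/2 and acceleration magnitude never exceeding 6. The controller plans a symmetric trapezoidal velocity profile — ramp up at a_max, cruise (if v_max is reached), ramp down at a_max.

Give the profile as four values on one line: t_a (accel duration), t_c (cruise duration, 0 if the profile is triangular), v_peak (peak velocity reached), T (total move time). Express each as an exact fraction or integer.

t_a=5 t_c=0 v_peak=30 T=10

v_max²/a_max = (65/2)²/6 = 4225/24
150 < 4225/24 so t_c = 0
v_peak = √(150·6) = √900 = 30
t_a = 30/6 = 5; t_c = 0
T = 2·5 = 10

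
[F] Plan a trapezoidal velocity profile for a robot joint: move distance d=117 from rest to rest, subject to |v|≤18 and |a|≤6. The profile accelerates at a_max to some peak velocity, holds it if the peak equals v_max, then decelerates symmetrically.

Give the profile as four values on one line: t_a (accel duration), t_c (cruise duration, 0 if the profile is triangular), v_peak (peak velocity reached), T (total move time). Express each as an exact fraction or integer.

v_max²/a_max = 18²/6 = 54
117 ≥ 54 so v_max reached
t_a = 18/6 = 3; v_peak = 18
d_cruise = 117 − 54 = 63; t_c = 63/18 = 7/2
T = 2·3 + 7/2 = 19/2

t_a=3 t_c=7/2 v_peak=18 T=19/2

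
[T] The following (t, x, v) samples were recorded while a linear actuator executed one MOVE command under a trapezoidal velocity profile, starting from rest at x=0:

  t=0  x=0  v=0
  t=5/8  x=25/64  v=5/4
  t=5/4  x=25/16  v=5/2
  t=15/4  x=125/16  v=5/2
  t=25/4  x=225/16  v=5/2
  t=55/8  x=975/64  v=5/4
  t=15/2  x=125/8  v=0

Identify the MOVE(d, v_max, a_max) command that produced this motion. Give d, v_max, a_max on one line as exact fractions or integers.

d=125/8 v_max=5/2 a_max=2

final state: t=15/2, x=125/8, v=0 → d = 125/8
a_max = (5/4−0)/(5/8−0) = 2
max v = 5/2 over t∈[5/4,25/4] → v_max = 5/2
check: 5/2·(5/4+5) = 125/8 ✓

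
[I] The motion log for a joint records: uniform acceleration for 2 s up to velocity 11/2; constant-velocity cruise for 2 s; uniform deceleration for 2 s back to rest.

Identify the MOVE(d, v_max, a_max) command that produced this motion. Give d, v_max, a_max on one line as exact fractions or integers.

d=22 v_max=11/2 a_max=11/4

a_max = (11/2)/2 = 11/4
d_a = ½·11/2·2 = 11/2; d_c = 11/2·2 = 11
d = 2·11/2 + 11 = 22
t_c = 2 > 0 so v_max = 11/2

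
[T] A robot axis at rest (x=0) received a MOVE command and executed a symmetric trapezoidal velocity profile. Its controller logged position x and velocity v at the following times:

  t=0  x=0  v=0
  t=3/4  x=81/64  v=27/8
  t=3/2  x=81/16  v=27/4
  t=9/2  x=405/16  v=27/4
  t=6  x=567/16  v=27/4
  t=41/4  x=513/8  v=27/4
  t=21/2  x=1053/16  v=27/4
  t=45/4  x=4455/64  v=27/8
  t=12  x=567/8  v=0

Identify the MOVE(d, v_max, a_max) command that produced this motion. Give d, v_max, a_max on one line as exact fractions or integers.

d=567/8 v_max=27/4 a_max=9/2

final state: t=12, x=567/8, v=0 → d = 567/8
a_max = (27/8−0)/(3/4−0) = 9/2
max v = 27/4 over t∈[3/2,21/2] → v_max = 27/4
check: 27/4·(3/2+9) = 567/8 ✓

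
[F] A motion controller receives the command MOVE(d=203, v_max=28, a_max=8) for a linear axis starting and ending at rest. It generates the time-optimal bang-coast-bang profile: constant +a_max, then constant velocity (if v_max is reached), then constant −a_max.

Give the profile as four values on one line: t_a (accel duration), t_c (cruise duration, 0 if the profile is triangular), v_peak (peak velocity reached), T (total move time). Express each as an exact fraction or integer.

t_a=7/2 t_c=15/4 v_peak=28 T=43/4

(v_max)²/a_max = 28²/8 = 98
203 ≥ 98 so v_max reached
t_a = 28/8 = 7/2; v_peak = 28
d_cruise = 203 − 98 = 105; t_c = 105/28 = 15/4
T = 2·7/2 + 15/4 = 43/4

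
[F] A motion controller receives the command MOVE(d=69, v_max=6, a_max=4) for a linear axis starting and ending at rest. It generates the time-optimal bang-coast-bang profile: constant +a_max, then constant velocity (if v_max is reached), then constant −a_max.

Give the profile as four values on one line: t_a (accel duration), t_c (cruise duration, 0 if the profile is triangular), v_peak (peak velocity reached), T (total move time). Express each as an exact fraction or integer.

t_a=3/2 t_c=10 v_peak=6 T=13

v_max²/a_max = 6²/4 = 9
69 ≥ 9 ⇒ cruise phase
t_a = 6/4 = 3/2; v_peak = 6
d_cruise = 69 − 9 = 60; t_c = 60/6 = 10
T = 2·3/2 + 10 = 13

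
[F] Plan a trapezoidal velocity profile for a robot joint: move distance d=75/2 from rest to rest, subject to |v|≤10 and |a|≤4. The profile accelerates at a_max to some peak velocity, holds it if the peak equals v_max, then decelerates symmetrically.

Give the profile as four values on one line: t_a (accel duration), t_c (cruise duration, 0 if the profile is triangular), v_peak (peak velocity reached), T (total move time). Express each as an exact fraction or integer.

vₘ²/aₘ = 10²/4 = 25
75/2 ≥ 25 ⇒ cruise phase
t_a = 10/4 = 5/2; v_peak = 10
d_cruise = 75/2 − 25 = 25/2; t_c = (25/2)/10 = 5/4
T = 2·5/2 + 5/4 = 25/4

t_a=5/2 t_c=5/4 v_peak=10 T=25/4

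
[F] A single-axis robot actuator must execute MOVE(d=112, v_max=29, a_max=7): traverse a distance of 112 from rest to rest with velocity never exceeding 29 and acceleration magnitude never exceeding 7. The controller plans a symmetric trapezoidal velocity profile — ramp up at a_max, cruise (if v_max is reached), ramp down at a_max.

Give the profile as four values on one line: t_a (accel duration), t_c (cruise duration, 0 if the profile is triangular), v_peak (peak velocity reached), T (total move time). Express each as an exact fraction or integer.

(v_max)²/a_max = 29²/7 = 841/7
112 < 841/7 → triangular
v_peak = √(112·7) = √784 = 28
t_a = 28/7 = 4; t_c = 0
T = 2·4 = 8

t_a=4 t_c=0 v_peak=28 T=8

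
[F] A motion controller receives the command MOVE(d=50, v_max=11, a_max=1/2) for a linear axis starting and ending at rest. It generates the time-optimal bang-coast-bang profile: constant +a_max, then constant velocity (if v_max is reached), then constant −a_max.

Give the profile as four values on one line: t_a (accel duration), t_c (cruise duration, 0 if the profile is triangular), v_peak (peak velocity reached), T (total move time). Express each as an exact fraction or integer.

(v_max)²/a_max = 11²/(1/2) = 242
50 < 242 so t_c = 0
v_peak = √(50·1/2) = √25 = 5
t_a = 5/(1/2) = 10; t_c = 0
T = 2·10 = 20

t_a=10 t_c=0 v_peak=5 T=20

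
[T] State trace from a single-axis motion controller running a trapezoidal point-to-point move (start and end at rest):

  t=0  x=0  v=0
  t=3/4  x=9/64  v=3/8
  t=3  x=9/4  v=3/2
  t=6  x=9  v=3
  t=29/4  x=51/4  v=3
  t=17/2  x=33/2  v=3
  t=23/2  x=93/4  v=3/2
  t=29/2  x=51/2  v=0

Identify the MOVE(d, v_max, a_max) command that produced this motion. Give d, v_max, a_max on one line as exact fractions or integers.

d=51/2 v_max=3 a_max=1/2

final state: t=29/2, x=51/2, v=0 → d = 51/2
a_max = (3/8−0)/(3/4−0) = 1/2
max v = 3 over t∈[6,17/2] → v_max = 3
check: 3·(6+5/2) = 51/2 ✓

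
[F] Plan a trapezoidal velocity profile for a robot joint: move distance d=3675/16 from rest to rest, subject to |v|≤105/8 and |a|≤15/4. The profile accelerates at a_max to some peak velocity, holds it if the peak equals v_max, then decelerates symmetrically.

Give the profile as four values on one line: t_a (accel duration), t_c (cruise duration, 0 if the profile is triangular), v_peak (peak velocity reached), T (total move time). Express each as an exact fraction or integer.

(v_max)²/a_max = (105/8)²/(15/4) = 735/16
3675/16 ≥ 735/16 → trapezoidal
t_a = (105/8)/(15/4) = 7/2; v_peak = 105/8
d_cruise = 3675/16 − 735/16 = 735/4; t_c = (735/4)/(105/8) = 14
T = 2·7/2 + 14 = 21

t_a=7/2 t_c=14 v_peak=105/8 T=21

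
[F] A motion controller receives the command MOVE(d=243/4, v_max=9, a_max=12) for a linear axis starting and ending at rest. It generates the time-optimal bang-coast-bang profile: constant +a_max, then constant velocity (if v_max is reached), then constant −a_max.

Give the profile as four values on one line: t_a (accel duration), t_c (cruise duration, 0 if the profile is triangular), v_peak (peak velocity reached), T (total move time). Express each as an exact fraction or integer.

vₘ²/aₘ = 9²/12 = 27/4
243/4 ≥ 27/4 ⇒ cruise phase
t_a = 9/12 = 3/4; v_peak = 9
d_cruise = 243/4 − 27/4 = 54; t_c = 54/9 = 6
T = 2·3/4 + 6 = 15/2

t_a=3/4 t_c=6 v_peak=9 T=15/2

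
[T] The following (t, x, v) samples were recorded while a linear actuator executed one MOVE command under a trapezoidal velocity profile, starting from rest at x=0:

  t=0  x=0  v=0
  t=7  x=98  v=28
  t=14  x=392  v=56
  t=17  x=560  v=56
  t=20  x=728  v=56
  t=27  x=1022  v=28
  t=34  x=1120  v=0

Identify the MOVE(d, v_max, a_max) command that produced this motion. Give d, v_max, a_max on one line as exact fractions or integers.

final state: t=34, x=1120, v=0 → d = 1120
a_max = (28−0)/(7−0) = 4
max v = 56 over t∈[14,20] → v_max = 56
check: 56·(14+6) = 1120 ✓

d=1120 v_max=56 a_max=4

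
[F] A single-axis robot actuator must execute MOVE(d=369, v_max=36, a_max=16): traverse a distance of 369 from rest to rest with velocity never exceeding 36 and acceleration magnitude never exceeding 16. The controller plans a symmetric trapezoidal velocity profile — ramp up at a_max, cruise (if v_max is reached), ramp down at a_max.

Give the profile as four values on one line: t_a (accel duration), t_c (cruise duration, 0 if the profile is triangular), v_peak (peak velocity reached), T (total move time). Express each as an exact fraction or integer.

t_a=9/4 t_c=8 v_peak=36 T=25/2

(v_max)²/a_max = 36²/16 = 81
369 ≥ 81 so v_max reached
t_a = 36/16 = 9/4; v_peak = 36
d_cruise = 369 − 81 = 288; t_c = 288/36 = 8
T = 2·9/4 + 8 = 25/2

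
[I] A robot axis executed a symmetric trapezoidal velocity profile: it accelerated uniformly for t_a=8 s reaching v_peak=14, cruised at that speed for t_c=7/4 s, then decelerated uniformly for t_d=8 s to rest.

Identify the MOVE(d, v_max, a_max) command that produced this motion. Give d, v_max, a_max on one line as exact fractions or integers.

a_max = 14/8 = 7/4
d_a = ½·14·8 = 56; d_c = 14·7/4 = 49/2
d = 2·56 + 49/2 = 273/2
t_c = 7/4 > 0 → v_max = v_peak = 14

d=273/2 v_max=14 a_max=7/4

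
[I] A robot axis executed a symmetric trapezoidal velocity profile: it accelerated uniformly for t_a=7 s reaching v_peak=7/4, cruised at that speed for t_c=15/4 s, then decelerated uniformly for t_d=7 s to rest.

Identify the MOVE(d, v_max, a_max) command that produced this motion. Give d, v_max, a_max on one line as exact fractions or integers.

d=301/16 v_max=7/4 a_max=1/4

a_max = (7/4)/7 = 1/4
d_a = ½·7/4·7 = 49/8; d_c = 7/4·15/4 = 105/16
d = 2·49/8 + 105/16 = 301/16
t_c = 15/4 > 0 → v_max = v_peak = 7/4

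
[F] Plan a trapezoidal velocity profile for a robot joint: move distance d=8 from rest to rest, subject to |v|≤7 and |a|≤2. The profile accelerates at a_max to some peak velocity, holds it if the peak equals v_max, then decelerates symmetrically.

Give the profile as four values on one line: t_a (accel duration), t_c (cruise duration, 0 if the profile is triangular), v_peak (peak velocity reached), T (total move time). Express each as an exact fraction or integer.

t_a=2 t_c=0 v_peak=4 T=4

(v_max)²/a_max = 7²/2 = 49/2
8 < 49/2 so t_c = 0
v_peak = √(8·2) = √16 = 4
t_a = 4/2 = 2; t_c = 0
T = 2·2 = 4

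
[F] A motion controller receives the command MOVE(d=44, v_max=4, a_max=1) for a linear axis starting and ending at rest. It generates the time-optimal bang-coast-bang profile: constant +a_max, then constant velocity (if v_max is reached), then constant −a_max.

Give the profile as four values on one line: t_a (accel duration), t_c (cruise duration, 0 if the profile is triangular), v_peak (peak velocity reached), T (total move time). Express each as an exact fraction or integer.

t_a=4 t_c=7 v_peak=4 T=15

(v_max)²/a_max = 4²/1 = 16
44 ≥ 16 so v_max reached
t_a = 4/1 = 4; v_peak = 4
d_cruise = 44 − 16 = 28; t_c = 28/4 = 7
T = 2·4 + 7 = 15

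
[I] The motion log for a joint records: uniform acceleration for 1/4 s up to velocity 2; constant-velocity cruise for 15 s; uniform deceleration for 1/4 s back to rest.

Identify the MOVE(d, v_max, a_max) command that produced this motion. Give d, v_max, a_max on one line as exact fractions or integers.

d=61/2 v_max=2 a_max=8

a_max = 2/(1/4) = 8
d_a = ½·2·1/4 = 1/4; d_c = 2·15 = 30
d = 2·1/4 + 30 = 61/2
t_c = 15 > 0 ⇒ limit active, v_max = 2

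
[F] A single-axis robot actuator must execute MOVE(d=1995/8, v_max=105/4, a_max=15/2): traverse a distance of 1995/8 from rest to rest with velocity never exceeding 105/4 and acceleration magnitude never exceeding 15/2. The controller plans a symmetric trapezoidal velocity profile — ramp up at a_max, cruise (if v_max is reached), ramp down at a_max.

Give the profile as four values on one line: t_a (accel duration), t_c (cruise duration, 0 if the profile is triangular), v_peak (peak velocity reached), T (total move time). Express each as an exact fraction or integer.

t_a=7/2 t_c=6 v_peak=105/4 T=13

vₘ²/aₘ = (105/4)²/(15/2) = 735/8
1995/8 ≥ 735/8 ⇒ cruise phase
t_a = (105/4)/(15/2) = 7/2; v_peak = 105/4
d_cruise = 1995/8 − 735/8 = 315/2; t_c = (315/2)/(105/4) = 6
T = 2·7/2 + 6 = 13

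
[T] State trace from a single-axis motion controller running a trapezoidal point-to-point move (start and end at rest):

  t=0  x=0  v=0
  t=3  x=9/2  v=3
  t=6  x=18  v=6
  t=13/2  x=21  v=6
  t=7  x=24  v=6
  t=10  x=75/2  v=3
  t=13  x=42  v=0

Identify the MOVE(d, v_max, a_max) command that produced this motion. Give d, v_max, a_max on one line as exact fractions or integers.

final state: t=13, x=42, v=0 → d = 42
a_max = (3−0)/(3−0) = 1
max v = 6 over t∈[6,7] → v_max = 6
check: 6·(6+1) = 42 ✓

d=42 v_max=6 a_max=1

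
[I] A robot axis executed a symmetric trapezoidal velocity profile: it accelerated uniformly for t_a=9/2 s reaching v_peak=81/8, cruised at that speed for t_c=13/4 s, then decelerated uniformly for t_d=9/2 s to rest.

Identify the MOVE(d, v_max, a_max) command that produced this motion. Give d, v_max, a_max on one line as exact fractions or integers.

d=2511/32 v_max=81/8 a_max=9/4

a_max = (81/8)/(9/2) = 9/4
d_a = ½·81/8·9/2 = 729/32; d_c = 81/8·13/4 = 1053/32
d = 2·729/32 + 1053/32 = 2511/32
t_c = 13/4 > 0 ⇒ limit active, v_max = 81/8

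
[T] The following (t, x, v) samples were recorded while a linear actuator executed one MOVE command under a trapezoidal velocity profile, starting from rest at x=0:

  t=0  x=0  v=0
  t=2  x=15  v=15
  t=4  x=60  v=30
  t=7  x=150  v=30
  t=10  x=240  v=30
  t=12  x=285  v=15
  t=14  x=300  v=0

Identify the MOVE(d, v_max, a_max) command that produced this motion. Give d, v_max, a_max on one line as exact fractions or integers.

final state: t=14, x=300, v=0 → d = 300
a_max = (15−0)/(2−0) = 15/2
max v = 30 over t∈[4,10] → v_max = 30
check: 30·(4+6) = 300 ✓

d=300 v_max=30 a_max=15/2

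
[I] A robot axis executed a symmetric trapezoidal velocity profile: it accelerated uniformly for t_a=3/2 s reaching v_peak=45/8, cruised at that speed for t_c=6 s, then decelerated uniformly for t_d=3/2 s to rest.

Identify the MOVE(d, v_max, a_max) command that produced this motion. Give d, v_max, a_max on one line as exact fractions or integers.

a_max = (45/8)/(3/2) = 15/4
d_a = ½·45/8·3/2 = 135/32; d_c = 45/8·6 = 135/4
d = 2·135/32 + 135/4 = 675/16
t_c = 6 > 0 ⇒ limit active, v_max = 45/8

d=675/16 v_max=45/8 a_max=15/4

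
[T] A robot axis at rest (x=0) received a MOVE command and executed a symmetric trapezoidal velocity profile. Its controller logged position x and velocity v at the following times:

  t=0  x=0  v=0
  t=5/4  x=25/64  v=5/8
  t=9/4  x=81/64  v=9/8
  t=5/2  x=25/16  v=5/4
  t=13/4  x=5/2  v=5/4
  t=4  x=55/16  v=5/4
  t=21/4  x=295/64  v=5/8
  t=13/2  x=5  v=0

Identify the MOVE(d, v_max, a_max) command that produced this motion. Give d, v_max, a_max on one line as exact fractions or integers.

d=5 v_max=5/4 a_max=1/2

final state: t=13/2, x=5, v=0 → d = 5
a_max = (5/8−0)/(5/4−0) = 1/2
max v = 5/4 over t∈[5/2,4] → v_max = 5/4
check: 5/4·(5/2+3/2) = 5 ✓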